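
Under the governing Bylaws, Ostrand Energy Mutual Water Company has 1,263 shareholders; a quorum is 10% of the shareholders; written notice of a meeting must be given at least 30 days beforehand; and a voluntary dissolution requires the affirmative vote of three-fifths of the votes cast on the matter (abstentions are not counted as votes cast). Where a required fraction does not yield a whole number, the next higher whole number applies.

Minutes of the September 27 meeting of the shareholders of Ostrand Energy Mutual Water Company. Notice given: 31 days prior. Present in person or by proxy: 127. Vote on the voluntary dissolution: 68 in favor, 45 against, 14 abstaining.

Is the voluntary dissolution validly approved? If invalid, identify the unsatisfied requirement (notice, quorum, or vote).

Notice: 31 days given; 30 required. Satisfied.
Quorum: 10% of 1,263 = 126.30, rounded up to 127; 127 present. Satisfied.
Vote: requires three-fifths of the votes cast (127 − 14 abstaining = 113); 3/5 of 113 = 67.80, rounded up to 68, so 68 needed; 68 in favor. Satisfied.

Valid — all requirements satisfied.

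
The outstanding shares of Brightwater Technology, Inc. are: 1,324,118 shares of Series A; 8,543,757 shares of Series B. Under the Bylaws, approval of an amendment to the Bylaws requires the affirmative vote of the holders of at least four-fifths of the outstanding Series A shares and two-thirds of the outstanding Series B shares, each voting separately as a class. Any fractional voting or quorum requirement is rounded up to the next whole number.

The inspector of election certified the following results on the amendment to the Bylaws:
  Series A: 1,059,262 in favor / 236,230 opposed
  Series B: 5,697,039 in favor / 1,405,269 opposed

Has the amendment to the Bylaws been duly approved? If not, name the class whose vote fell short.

Series A: 4/5 of 1324118 = 1059294.40, rounded up to 1059295; 1,059,295 required, 1,059,262 in favor — not approved.
Series B: 2/3 of 8543757 = 5695838; 5,695,838 required, 5,697,039 in favor — approved.

Not approved — the Series A shares did not give the required vote.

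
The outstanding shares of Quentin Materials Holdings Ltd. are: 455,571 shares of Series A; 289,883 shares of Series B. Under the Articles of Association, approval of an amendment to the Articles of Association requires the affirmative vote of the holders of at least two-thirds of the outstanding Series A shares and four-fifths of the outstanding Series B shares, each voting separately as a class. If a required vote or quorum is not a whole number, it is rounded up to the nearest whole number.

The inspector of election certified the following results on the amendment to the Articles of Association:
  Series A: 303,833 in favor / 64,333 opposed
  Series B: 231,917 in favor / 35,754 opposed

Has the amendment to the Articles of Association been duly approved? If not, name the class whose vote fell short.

Approved — every class gave the required vote.

Series A: 2/3 of 455571 = 303714; 303,714 required, 303,833 in favor — approved.
Series B: 4/5 of 289883 = 231906.40, rounded up to 231907; 231,907 required, 231,917 in favor — approved.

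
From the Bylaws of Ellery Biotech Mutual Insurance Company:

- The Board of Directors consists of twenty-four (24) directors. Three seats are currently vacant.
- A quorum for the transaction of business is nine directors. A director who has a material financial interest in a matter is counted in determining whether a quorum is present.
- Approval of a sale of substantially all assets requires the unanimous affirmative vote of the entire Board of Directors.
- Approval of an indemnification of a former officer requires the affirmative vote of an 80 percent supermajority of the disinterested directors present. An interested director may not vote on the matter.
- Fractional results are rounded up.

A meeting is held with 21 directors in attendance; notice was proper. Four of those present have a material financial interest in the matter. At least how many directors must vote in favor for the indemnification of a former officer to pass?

14

The indemnification of a former officer requires four-fifths of the disinterested directors present (21 − 4 = 17).
4/5 of 17 = 13.60, rounded up to 14.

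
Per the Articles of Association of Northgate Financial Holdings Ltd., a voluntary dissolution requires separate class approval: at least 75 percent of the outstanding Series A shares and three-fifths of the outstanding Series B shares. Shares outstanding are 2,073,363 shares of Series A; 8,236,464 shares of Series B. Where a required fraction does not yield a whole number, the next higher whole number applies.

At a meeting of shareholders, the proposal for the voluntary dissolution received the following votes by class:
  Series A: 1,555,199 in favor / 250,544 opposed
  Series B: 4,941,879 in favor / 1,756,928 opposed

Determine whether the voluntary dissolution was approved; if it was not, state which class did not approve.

Series A: 3/4 of 2073363 = 1555022.25, rounded up to 1555023; 1,555,023 required, 1,555,199 in favor — approved.
Series B: 3/5 of 8236464 = 4941878.40, rounded up to 4941879; 4,941,879 required, 4,941,879 in favor — approved.

Approved — every class gave the required vote.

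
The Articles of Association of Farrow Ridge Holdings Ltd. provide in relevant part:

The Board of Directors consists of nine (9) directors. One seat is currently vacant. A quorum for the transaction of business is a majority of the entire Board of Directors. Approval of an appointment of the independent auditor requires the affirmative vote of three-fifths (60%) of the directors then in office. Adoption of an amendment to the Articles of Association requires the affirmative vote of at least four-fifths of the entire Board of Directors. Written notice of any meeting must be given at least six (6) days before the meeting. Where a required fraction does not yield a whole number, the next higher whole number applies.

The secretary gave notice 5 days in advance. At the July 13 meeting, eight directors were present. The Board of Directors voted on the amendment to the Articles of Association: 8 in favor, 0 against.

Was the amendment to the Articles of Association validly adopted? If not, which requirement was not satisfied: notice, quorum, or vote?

Notice: 5 days given; 6 required (5 < 6). Not satisfied.
Quorum: 8 present; quorum is 5. Satisfied.
Vote: the amendment to the Articles of Association requires four-fifths of the entire Board of Directors (9). 4/5 of 9 = 7.20, rounded up to 8, so 8 affirmative votes are needed; 8 voted in favor. Satisfied.

Invalid — notice requirement not satisfied.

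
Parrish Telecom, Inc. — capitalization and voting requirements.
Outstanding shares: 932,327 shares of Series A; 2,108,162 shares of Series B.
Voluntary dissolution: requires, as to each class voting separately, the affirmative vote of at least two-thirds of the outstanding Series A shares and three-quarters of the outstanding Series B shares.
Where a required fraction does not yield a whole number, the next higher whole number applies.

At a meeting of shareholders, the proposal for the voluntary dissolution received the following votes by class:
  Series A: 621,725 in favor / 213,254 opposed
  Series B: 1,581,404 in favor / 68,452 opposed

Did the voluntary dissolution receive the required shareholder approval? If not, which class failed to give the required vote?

Series A: 2/3 of 932327 = 621551.33, rounded up to 621552; 621,552 required, 621,725 in favor — approved.
Series B: 3/4 of 2108162 = 1581121.50, rounded up to 1581122; 1,581,122 required, 1,581,404 in favor — approved.

Approved — every class gave the required vote.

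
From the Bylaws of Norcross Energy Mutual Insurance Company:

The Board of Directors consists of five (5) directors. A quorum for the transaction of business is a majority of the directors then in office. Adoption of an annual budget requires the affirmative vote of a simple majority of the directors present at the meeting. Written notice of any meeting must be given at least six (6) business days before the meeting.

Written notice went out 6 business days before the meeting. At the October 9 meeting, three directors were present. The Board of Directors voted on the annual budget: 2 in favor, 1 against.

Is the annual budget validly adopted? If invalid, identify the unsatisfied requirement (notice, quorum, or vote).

Notice: 6 business days given; 6 required (6 ≥ 6). Satisfied.
Quorum: 3 present; quorum is 3. Satisfied.
Vote: the annual budget requires a majority of the directors present (3). A majority of 3 is 2, so 2 affirmative votes are needed; 2 voted in favor. Satisfied.

Valid — all requirements satisfied.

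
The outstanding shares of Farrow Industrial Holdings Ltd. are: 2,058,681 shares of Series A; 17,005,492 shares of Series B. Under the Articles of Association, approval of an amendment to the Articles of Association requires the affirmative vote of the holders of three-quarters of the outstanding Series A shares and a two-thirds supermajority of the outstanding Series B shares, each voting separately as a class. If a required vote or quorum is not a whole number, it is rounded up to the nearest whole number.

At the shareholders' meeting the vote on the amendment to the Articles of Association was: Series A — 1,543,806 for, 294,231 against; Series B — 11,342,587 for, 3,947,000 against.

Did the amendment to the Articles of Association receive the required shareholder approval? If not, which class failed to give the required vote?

Not approved — the Series A shares did not give the required vote.

Series A: 3/4 of 2058681 = 1544010.75, rounded up to 1544011; 1,544,011 required, 1,543,806 in favor — not approved.
Series B: 2/3 of 17005492 = 11336994.67, rounded up to 11336995; 11,336,995 required, 11,342,587 in favor — approved.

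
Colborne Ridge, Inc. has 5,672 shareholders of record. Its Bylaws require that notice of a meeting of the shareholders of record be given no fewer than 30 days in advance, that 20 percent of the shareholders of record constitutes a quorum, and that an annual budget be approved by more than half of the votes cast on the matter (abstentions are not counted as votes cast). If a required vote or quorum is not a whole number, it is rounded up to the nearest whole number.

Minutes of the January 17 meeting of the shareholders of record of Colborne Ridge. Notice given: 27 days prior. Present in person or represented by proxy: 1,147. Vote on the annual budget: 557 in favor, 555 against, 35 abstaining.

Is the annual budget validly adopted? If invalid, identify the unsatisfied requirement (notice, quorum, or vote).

Notice: 27 days given; 30 required. Not satisfied.
Quorum: 20% of 5,672 = 1,134.40, rounded up to 1,135; 1,147 present. Satisfied.
Vote: requires a majority of the votes cast (1,147 − 35 abstaining = 1,112); a majority of 1112 is 557, so 557 needed; 557 in favor. Satisfied.

Invalid — notice requirement not satisfied.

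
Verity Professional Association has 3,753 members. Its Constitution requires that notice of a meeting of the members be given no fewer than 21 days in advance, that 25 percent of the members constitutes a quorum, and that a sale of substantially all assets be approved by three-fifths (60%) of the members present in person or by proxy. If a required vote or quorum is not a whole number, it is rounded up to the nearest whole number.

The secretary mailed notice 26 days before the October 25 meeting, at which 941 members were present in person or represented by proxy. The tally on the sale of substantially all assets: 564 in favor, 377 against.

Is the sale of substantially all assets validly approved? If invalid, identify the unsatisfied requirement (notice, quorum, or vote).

Notice: 26 days given; 21 required. Satisfied.
Quorum: 25% of 3,753 = 938.25, rounded up to 939; 941 present. Satisfied.
Vote: requires three-fifths of those present (941); 3/5 of 941 = 564.60, rounded up to 565, so 565 needed; 564 in favor. Not satisfied.

Invalid — vote requirement not satisfied.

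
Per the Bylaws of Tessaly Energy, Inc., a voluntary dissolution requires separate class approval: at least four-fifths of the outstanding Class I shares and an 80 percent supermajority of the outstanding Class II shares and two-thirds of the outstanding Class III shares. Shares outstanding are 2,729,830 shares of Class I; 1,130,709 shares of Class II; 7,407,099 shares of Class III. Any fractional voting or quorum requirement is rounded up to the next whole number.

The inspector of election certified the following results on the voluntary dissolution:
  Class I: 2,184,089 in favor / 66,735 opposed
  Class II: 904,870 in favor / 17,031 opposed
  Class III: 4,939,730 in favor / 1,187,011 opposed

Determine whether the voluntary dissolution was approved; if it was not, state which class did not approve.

Approved — every class gave the required vote.

Class I: 4/5 of 2729830 = 2183864; 2,183,864 required, 2,184,089 in favor — approved.
Class II: 4/5 of 1130709 = 904567.20, rounded up to 904568; 904,568 required, 904,870 in favor — approved.
Class III: 2/3 of 7407099 = 4938066; 4,938,066 required, 4,939,730 in favor — approved.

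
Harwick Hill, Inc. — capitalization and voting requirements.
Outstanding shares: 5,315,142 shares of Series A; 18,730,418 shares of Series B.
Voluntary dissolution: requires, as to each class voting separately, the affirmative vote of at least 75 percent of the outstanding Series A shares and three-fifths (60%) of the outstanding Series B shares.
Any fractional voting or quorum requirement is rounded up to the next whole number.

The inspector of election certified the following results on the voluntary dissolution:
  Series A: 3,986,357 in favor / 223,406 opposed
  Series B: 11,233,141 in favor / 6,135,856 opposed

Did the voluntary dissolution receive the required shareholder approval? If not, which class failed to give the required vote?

Not approved — the Series B shares did not give the required vote.

Series A: 3/4 of 5315142 = 3986356.50, rounded up to 3986357; 3,986,357 required, 3,986,357 in favor — approved.
Series B: 3/5 of 18730418 = 11238250.80, rounded up to 11238251; 11,238,251 required, 11,233,141 in favor — not approved.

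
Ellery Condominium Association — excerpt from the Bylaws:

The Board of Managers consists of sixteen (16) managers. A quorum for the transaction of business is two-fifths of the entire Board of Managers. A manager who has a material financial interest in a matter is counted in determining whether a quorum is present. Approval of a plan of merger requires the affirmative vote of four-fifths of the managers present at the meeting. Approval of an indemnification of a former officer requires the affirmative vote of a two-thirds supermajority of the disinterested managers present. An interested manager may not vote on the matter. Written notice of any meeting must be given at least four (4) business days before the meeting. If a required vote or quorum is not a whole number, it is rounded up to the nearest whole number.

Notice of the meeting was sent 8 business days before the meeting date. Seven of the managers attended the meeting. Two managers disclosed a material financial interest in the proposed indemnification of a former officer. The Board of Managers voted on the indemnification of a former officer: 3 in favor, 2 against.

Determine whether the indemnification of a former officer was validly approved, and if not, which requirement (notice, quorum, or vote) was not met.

Invalid — vote requirement not satisfied.

Notice: 8 business days given; 4 required (8 ≥ 4). Satisfied.
Quorum: 7 present (interested managers count toward quorum); quorum is 7. Satisfied.
Vote: the indemnification of a former officer requires two-thirds of the disinterested managers present (7 − 2 = 5). 2/3 of 5 = 3.33, rounded up to 4, so 4 affirmative votes are needed; 3 voted in favor. Not satisfied.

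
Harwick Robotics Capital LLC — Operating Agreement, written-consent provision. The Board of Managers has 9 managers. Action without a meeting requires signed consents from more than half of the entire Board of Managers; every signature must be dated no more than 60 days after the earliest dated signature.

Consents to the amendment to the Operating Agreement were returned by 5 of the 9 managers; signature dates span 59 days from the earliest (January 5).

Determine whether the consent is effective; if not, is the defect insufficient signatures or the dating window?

Signatures required: more than half of 9 — a majority of 9 is 5, so 5 needed; 5 signed. Sufficient.
Dating window: the latest signature is 59 days after the earliest; the limit is 60 days. Within the window.

Effective — both the signature and dating-window requirements are satisfied.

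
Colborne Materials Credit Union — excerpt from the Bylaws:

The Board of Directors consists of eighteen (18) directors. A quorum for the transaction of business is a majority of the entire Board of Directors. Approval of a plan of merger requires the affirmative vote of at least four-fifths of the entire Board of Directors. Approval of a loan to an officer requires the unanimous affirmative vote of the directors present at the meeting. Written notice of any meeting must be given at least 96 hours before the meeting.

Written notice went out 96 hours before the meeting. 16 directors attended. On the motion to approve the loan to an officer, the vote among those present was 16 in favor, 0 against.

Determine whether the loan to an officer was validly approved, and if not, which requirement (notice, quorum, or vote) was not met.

Valid — all requirements satisfied.

Notice: 96 hours given; 96 required (96 ≥ 96). Satisfied.
Quorum: 16 present; quorum is 10. Satisfied.
Vote: the loan to an officer requires the unanimous vote of the directors present (16). Unanimous means all 16, so 16 affirmative votes are needed; 16 voted in favor. Satisfied.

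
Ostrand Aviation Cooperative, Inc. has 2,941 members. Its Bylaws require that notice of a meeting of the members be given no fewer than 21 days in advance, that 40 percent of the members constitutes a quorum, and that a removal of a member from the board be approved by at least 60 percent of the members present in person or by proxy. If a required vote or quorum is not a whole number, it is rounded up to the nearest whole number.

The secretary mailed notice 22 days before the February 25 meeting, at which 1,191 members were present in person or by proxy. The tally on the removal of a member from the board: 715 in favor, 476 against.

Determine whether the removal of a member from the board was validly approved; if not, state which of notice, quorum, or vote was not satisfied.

Valid — all requirements satisfied.

Notice: 22 days given; 21 required. Satisfied.
Quorum: 40% of 2,941 = 1,176.40, rounded up to 1,177; 1,191 present. Satisfied.
Vote: requires three-fifths of those present (1,191); 3/5 of 1191 = 714.60, rounded up to 715, so 715 needed; 715 in favor. Satisfied.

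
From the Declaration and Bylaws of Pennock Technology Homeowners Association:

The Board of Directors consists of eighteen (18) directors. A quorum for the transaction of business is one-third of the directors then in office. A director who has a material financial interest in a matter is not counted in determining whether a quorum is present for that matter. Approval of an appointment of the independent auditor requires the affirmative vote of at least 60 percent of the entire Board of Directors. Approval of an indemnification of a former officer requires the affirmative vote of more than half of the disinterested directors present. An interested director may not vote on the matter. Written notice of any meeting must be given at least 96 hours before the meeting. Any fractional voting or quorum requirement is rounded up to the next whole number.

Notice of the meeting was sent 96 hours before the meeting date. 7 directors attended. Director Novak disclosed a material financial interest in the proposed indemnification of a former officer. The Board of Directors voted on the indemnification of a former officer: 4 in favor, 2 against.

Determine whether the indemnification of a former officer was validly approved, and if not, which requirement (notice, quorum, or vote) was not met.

Notice: 96 hours given; 96 required (96 ≥ 96). Satisfied.
Quorum: 7 present, but the 1 interested director does not count, leaving 6. Quorum is 6. Satisfied.
Vote: the indemnification of a former officer requires a majority of the disinterested directors present (7 − 1 = 6). A majority of 6 is 4, so 4 affirmative votes are needed; 4 voted in favor. Satisfied.

Valid — all requirements satisfied.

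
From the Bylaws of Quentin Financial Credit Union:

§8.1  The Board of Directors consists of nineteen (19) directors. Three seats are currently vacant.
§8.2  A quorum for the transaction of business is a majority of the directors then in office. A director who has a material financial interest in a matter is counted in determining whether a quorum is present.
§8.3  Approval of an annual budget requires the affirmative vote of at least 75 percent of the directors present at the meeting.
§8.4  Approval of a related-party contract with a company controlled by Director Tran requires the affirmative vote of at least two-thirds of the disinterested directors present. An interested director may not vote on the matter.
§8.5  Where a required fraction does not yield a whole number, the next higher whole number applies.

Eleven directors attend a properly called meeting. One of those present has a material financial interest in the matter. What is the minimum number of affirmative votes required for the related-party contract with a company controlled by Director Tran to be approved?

7

The related-party contract with a company controlled by Director Tran requires two-thirds of the disinterested directors present (11 − 1 = 10).
2/3 of 10 = 6.67, rounded up to 7.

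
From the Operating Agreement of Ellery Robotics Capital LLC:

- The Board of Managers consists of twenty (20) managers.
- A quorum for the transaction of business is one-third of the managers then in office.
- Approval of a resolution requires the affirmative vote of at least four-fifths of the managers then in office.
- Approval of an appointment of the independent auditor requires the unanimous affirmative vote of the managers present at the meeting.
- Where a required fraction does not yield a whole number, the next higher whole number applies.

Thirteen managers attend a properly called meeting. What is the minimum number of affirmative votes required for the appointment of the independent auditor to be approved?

The appointment of the independent auditor requires the unanimous vote of the managers present (13).
Unanimous means all 13.

13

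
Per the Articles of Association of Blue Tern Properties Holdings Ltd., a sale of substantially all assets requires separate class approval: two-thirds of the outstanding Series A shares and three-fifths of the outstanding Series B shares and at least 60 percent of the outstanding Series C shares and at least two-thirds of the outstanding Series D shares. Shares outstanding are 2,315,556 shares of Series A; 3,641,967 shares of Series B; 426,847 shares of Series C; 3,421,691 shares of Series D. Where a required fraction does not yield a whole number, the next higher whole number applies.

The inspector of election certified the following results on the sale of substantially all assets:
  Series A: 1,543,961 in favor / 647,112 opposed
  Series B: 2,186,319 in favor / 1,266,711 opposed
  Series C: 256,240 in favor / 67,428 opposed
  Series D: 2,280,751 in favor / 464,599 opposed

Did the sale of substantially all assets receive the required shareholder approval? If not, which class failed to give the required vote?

Series A: 2/3 of 2315556 = 1543704; 1,543,704 required, 1,543,961 in favor — approved.
Series B: 3/5 of 3641967 = 2185180.20, rounded up to 2185181; 2,185,181 required, 2,186,319 in favor — approved.
Series C: 3/5 of 426847 = 256108.20, rounded up to 256109; 256,109 required, 256,240 in favor — approved.
Series D: 2/3 of 3421691 = 2281127.33, rounded up to 2281128; 2,281,128 required, 2,280,751 in favor — not approved.

Not approved — the Series D shares did not give the required vote.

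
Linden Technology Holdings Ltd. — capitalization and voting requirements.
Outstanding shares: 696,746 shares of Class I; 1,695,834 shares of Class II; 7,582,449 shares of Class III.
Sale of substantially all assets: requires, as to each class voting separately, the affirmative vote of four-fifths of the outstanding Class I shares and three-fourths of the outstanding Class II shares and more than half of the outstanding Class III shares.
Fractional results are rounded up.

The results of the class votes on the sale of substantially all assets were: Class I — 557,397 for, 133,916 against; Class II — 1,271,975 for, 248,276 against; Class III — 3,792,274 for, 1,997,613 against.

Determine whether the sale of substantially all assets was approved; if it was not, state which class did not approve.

Class I: 4/5 of 696746 = 557396.80, rounded up to 557397; 557,397 required, 557,397 in favor — approved.
Class II: 3/4 of 1695834 = 1271875.50, rounded up to 1271876; 1,271,876 required, 1,271,975 in favor — approved.
Class III: a majority of 7582449 is 3791225; 3,791,225 required, 3,792,274 in favor — approved.

Approved — every class gave the required vote.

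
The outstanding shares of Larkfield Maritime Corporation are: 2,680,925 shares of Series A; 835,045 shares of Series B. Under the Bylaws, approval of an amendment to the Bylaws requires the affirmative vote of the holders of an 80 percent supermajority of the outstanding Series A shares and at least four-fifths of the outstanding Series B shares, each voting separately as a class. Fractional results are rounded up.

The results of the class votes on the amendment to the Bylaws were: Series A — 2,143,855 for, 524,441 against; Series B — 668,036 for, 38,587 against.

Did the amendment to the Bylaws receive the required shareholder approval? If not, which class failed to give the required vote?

Not approved — the Series A shares did not give the required vote.

Series A: 4/5 of 2680925 = 2144740; 2,144,740 required, 2,143,855 in favor — not approved.
Series B: 4/5 of 835045 = 668036; 668,036 required, 668,036 in favor — approved.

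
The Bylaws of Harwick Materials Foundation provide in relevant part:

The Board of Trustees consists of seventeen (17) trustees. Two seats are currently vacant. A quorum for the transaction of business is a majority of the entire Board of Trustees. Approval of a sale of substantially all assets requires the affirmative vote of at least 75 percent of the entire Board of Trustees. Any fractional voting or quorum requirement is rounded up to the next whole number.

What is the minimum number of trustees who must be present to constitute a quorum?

9

A majority of 17 is 9.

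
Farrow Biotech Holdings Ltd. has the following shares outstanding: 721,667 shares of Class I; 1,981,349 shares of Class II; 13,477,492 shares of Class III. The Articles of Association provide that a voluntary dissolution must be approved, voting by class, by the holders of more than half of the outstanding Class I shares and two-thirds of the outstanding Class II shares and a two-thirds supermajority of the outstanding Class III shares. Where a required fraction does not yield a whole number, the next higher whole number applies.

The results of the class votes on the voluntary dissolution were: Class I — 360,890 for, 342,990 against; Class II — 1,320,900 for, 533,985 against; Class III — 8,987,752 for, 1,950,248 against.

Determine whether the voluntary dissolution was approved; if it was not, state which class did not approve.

Class I: a majority of 721667 is 360834; 360,834 required, 360,890 in favor — approved.
Class II: 2/3 of 1981349 = 1320899.33, rounded up to 1320900; 1,320,900 required, 1,320,900 in favor — approved.
Class III: 2/3 of 13477492 = 8984994.67, rounded up to 8984995; 8,984,995 required, 8,987,752 in favor — approved.

Approved — every class gave the required vote.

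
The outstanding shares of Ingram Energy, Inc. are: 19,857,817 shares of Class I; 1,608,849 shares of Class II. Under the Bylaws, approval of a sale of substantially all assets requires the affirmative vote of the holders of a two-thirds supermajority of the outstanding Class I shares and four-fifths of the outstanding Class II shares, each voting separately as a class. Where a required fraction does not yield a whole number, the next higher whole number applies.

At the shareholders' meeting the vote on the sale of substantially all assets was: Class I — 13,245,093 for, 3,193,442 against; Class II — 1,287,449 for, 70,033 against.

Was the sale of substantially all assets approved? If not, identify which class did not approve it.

Class I: 2/3 of 19857817 = 13238544.67, rounded up to 13238545; 13,238,545 required, 13,245,093 in favor — approved.
Class II: 4/5 of 1608849 = 1287079.20, rounded up to 1287080; 1,287,080 required, 1,287,449 in favor — approved.

Approved — every class gave the required vote.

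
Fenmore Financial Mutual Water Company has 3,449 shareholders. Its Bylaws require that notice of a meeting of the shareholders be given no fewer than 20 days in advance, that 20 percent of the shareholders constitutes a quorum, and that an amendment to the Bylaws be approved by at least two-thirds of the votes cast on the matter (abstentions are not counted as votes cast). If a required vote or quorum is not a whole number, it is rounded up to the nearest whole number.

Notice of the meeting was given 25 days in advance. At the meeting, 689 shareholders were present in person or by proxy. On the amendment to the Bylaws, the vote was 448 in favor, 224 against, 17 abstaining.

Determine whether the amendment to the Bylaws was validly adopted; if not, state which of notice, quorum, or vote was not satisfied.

Invalid — quorum requirement not satisfied.

Notice: 25 days given; 20 required. Satisfied.
Quorum: 20% of 3,449 = 689.80, rounded up to 690; 689 present. Not satisfied.
Vote: requires two-thirds of the votes cast (689 − 17 abstaining = 672); 2/3 of 672 = 448, so 448 needed; 448 in favor. Satisfied.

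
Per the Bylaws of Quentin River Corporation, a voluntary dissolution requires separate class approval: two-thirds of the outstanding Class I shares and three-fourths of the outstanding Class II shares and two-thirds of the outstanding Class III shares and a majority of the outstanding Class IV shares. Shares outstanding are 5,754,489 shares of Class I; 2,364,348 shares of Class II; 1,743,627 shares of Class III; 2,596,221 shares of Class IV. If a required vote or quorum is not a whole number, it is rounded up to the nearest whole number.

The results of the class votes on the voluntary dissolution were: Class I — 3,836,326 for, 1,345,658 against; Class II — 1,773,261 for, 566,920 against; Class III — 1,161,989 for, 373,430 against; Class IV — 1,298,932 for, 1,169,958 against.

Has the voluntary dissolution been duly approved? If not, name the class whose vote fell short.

Class I: 2/3 of 5754489 = 3836326; 3,836,326 required, 3,836,326 in favor — approved.
Class II: 3/4 of 2364348 = 1773261; 1,773,261 required, 1,773,261 in favor — approved.
Class III: 2/3 of 1743627 = 1162418; 1,162,418 required, 1,161,989 in favor — not approved.
Class IV: a majority of 2596221 is 1298111; 1,298,111 required, 1,298,932 in favor — approved.

Not approved — the Class III shares did not give the required vote.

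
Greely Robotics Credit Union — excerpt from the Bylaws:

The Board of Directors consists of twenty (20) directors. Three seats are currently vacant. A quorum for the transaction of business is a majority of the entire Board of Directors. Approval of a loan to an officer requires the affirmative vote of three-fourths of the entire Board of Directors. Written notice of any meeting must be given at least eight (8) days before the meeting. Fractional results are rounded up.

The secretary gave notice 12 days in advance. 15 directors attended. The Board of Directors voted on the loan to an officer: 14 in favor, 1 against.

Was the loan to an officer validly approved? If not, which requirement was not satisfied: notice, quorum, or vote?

Notice: 12 days given; 8 required (12 ≥ 8). Satisfied.
Quorum: 15 present; quorum is 11. Satisfied.
Vote: the loan to an officer requires three-fourths of the entire Board of Directors (20). 3/4 of 20 = 15, so 15 affirmative votes are needed; 14 voted in favor. Not satisfied.

Invalid — vote requirement not satisfied.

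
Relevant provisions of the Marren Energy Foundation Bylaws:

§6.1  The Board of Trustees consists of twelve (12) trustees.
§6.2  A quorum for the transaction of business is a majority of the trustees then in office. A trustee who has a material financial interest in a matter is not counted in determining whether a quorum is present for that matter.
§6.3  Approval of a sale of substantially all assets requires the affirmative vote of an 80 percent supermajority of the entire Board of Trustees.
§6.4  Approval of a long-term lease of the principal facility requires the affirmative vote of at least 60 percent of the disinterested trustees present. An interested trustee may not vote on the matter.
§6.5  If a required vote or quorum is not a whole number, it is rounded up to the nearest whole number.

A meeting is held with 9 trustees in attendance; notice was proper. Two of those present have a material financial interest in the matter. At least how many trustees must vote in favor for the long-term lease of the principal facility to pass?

The long-term lease of the principal facility requires three-fifths of the disinterested trustees present (9 − 2 = 7).
3/5 of 7 = 4.20, rounded up to 5.

5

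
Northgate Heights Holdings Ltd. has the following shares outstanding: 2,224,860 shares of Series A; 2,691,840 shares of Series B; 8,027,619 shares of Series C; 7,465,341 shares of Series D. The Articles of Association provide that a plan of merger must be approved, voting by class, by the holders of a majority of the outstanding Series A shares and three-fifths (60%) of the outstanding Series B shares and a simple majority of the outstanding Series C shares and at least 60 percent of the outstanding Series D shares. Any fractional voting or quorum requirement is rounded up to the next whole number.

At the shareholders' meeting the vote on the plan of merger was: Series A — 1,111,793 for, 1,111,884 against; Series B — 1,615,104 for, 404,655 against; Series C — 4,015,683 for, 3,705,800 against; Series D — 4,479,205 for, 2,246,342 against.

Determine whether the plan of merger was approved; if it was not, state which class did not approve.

Series A: a majority of 2224860 is 1112431; 1,112,431 required, 1,111,793 in favor — not approved.
Series B: 3/5 of 2691840 = 1615104; 1,615,104 required, 1,615,104 in favor — approved.
Series C: a majority of 8027619 is 4013810; 4,013,810 required, 4,015,683 in favor — approved.
Series D: 3/5 of 7465341 = 4479204.60, rounded up to 4479205; 4,479,205 required, 4,479,205 in favor — approved.

Not approved — the Series A shares did not give the required vote.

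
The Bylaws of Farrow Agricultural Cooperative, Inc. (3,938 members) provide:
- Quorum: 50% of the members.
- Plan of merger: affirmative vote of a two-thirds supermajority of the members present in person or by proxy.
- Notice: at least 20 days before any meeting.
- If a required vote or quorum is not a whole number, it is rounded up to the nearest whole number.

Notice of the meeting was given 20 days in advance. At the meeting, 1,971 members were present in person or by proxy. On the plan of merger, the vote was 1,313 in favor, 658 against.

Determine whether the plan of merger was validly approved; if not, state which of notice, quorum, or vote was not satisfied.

Invalid — vote requirement not satisfied.

Notice: 20 days given; 20 required. Satisfied.
Quorum: 50% of 3,938 = 1,969; 1,971 present. Satisfied.
Vote: requires two-thirds of those present (1,971); 2/3 of 1971 = 1314, so 1,314 needed; 1,313 in favor. Not satisfied.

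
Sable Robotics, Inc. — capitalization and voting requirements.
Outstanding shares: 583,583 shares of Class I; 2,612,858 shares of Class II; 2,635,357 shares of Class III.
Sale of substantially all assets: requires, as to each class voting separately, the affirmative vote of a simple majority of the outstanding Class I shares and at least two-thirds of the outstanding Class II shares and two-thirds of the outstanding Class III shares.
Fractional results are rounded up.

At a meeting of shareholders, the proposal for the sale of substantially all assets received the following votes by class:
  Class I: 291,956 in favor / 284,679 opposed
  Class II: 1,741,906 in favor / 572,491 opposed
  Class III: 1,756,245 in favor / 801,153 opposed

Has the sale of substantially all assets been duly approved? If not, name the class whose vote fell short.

Class I: a majority of 583583 is 291792; 291,792 required, 291,956 in favor — approved.
Class II: 2/3 of 2612858 = 1741905.33, rounded up to 1741906; 1,741,906 required, 1,741,906 in favor — approved.
Class III: 2/3 of 2635357 = 1756904.67, rounded up to 1756905; 1,756,905 required, 1,756,245 in favor — not approved.

Not approved — the Class III shares did not give the required vote.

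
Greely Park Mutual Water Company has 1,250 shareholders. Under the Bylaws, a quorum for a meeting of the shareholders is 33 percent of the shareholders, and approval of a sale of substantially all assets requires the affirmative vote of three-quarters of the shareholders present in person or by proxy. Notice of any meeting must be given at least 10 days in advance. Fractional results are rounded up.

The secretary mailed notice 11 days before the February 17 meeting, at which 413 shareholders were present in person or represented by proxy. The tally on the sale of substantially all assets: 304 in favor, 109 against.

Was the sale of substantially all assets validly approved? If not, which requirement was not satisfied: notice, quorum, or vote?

Invalid — vote requirement not satisfied.

Notice: 11 days given; 10 required. Satisfied.
Quorum: 33% of 1,250 = 412.50, rounded up to 413; 413 present. Satisfied.
Vote: requires three-fourths of those present (413); 3/4 of 413 = 309.75, rounded up to 310, so 310 needed; 304 in favor. Not satisfied.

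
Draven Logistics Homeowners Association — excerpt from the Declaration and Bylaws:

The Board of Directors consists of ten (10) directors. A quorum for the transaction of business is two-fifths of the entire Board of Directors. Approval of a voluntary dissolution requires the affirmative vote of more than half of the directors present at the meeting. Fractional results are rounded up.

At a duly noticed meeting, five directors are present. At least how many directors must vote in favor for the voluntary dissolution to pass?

3

The voluntary dissolution requires a majority of the directors present (5).
A majority of 5 is 3.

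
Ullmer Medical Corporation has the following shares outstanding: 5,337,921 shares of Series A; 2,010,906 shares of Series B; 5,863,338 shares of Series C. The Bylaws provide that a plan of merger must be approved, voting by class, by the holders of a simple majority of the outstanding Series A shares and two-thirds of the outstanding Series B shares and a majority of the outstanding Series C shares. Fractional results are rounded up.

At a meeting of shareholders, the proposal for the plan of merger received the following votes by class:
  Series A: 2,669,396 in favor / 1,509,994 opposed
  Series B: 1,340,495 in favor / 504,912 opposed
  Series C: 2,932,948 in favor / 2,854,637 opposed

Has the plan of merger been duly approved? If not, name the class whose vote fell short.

Not approved — the Series B shares did not give the required vote.

Series A: a majority of 5337921 is 2668961; 2,668,961 required, 2,669,396 in favor — approved.
Series B: 2/3 of 2010906 = 1340604; 1,340,604 required, 1,340,495 in favor — not approved.
Series C: a majority of 5863338 is 2931670; 2,931,670 required, 2,932,948 in favor — approved.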